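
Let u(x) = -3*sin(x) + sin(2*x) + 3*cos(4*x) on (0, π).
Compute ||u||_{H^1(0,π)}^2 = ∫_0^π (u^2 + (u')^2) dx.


||u||_{H^1(0,π)}^2 = 204/5 + 88*π

u'(x) = -12*sin(4*x) - 3*cos(x) + 2*cos(2*x).
Expand u² and (u')² and integrate term by term on (0, π), using: for integers n ≥ 1, ∫_0^π sin²(nx) dx = ∫_0^π cos²(nx) dx = π/2; for n ≠ n', ∫_0^π sin(nx)sin(n'x) dx = ∫_0^π cos(nx)cos(n'x) dx = 0; and by product-to-sum, ∫_0^π sin(nx)cos(n'x) dx = ½∫_0^π [sin((n+n')x) + sin((n−n')x)] dx, which is 0 when n+n' is even and 2n/(n²−n'²) when n+n' is odd (it need not vanish on (0, π)).
  u² squared terms: (-3)²·∫sin(x)² dx = 9·π/2 = 9*π/2;  (3)²·∫cos(4x)² dx = 9·π/2 = 9*π/2;  (1)²·∫sin(2x)² dx = 1·π/2 = π/2.
  u² cross terms: 2·(-3)·(3)·∫sin(x)·cos(4x) dx = -18·(-2/15) = 12/5;  2·(-3)·(1)·∫sin(x)·sin(2x) dx = -6·(0) = 0;  2·(3)·(1)·∫cos(4x)·sin(2x) dx = 6·(0) = 0.
  So ∫_0^π u² dx = 9*π/2 + 9*π/2 + π/2 + 12/5 + 0 + 0 = 12/5 + 19*π/2.
  (u')² squared terms: (-12)²·∫sin(4x)² dx = 144·π/2 = 72*π;  (-3)²·∫cos(x)² dx = 9·π/2 = 9*π/2;  (2)²·∫cos(2x)² dx = 4·π/2 = 2*π.
  (u')² cross terms: 2·(-12)·(-3)·∫sin(4x)·cos(x) dx = 72·(8/15) = 192/5;  2·(-12)·(2)·∫sin(4x)·cos(2x) dx = -48·(0) = 0;  2·(-3)·(2)·∫cos(x)·cos(2x) dx = -12·(0) = 0.
  So ∫_0^π (u')² dx = 72*π + 9*π/2 + 2*π + 192/5 + 0 + 0 = 192/5 + 157*π/2.
||u||_{H^1}^2 = (12/5 + 19*π/2) + (192/5 + 157*π/2) = 204/5 + 88*π.


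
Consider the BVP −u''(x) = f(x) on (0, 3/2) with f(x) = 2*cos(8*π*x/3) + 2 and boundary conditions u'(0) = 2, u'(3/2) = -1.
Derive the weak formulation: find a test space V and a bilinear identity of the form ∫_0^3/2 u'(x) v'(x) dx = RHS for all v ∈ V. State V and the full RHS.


V = H^1(0, 3/2) (v unrestricted at boundary; u is determined up to an additive constant); weak form: ∫_0^3/2 u'v' dx = ∫_0^3/2 (2*cos(8*π*x/3) + 2) v dx − v(3/2) − 2·v(0) for all v ∈ V.

Multiply both sides by a test function v and integrate from 0 to 3/2:
  ∫_0^3/2 −u''(x) v(x) dx = ∫_0^3/2 f(x) v(x) dx.
Integrate the LHS by parts once:
  ∫_0^3/2 −u'' v dx = −[u'(x) v(x)]_0^3/2 + ∫_0^3/2 u'(x) v'(x) dx.
Thus ∫_0^3/2 u'(x) v'(x) dx = ∫_0^3/2 f(x) v(x) dx + [u'(x) v(x)]_0^3/2.
Choose V so that boundary terms are either known or forced to vanish.
u has inhomogeneous Neumann u'(0) = 2, u'(3/2) = -1. [u' v]_0^3/2 = (-1)·v(3/2) − (2)·v(0) = − v(3/2) − 2·v(0). Take V = H^1(0, 3/2); boundary term becomes part of RHS.
Weak formulation: find u (satisfying any essential BC) such that ∫_0^3/2 u'(x) v'(x) dx = ∫_0^3/2 f v dx − v(3/2) − 2·v(0) for all v ∈ V (Neumann data are natural BCs: they enter the RHS as boundary terms).
Substituting f(x) = 2*cos(8*π*x/3) + 2, the right-hand side is ∫_0^3/2 (2*cos(8*π*x/3) + 2) v dx − v(3/2) − 2·v(0).
Compatibility check (pure Neumann): taking v ≡ 1 ∈ V gives 0 = ∫_0^3/2 f dx + (-1) − (2), i.e. ∫_0^3/2 f dx must equal u'(0) − u'(3/2) = 3. Indeed ∫_0^3/2 (2*cos(8*π*x/3) + 2) dx = 3, so the data are compatible. The solution is then unique only up to an additive constant (fix it e.g. by requiring ∫_0^3/2 u dx = 0).


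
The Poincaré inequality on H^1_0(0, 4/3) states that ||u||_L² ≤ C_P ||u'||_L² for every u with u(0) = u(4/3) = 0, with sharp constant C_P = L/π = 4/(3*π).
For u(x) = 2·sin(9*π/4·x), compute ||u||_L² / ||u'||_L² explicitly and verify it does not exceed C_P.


||u||_L² / ||u'||_L² = 4/(9*π) < C_P = 4/(3*π).

u(x) = 2·sin(9*π/4·x), so u'(x) = 9*π*cos(9*π*x/4)/2.
Writing u(x) = A·sin(kπx/L) with A = 2 and k = 3, use ∫_0^L sin²(kπx/L) dx = L/2 and ∫_0^L cos²(kπx/L) dx = L/2.
u² = 4·sin²(9*π/4·x) and (u')² = 81*π^2/4·cos²(9*π/4·x), and each of sin², cos² integrates to L/2 = 2/3 over (0, 4/3).
∫_0^4/3 u² dx = 8/3, so ||u||_L² = 2*sqrt(6)/3.
∫_0^4/3 (u')² dx = 27*π^2/2, so ||u'||_L² = 3*sqrt(6)*π/2.
Ratio ||u||_L² / ||u'||_L² = 4/(9*π).
Sharp Poincaré constant on H^1_0(0, 4/3) is C_P = L/π = 4/(3*π), achieved by sin(3*π/4·x).
This is the k = 3 harmonic; the ratio L/(kπ) is strictly less than C_P = L/π, consistent with the sharp inequality ||u||_L² ≤ C_P ||u'||_L².


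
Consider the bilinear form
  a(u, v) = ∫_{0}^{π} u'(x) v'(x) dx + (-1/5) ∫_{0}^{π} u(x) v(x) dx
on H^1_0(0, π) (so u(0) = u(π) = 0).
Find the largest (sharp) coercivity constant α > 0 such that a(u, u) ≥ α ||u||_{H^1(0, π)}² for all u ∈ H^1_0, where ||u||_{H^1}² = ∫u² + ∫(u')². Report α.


α = 2/5

Coercivity of a(·,·) on H^1_0(0, π) means a(u, u) ≥ α ||u||_{H^1}² for every u ∈ H^1_0.
The interval has length L = π, and Poincaré/coercivity depend only on L. Here a(u, u) = ∫(u')² + (-1/5)·∫u².
Here c = -1/5 < 0 with |c| < (π/L)² = 1, so coercivity still holds. The condition a(u,u) ≥ α||u||_{H^1}² reads (1−α)∫(u')² ≥ (α−c)∫u². Any admissible α is ≤ 1 (rapidly oscillating u have ∫u²/∫(u')² → 0), and α = 1 would force 0 ≥ (1−c)∫u², impossible since c < 1; so 1−α > 0. By the sharp Poincaré inequality on H^1_0 of an interval of length L, ∫(u')² ≥ (π/L)²∫u² with equality for the first sine mode sin(π(x−x₀)/L) (x₀ the left endpoint), so the inequality holds for all u iff (1−α)(π/L)² ≥ α − c, i.e. α ≤ ((π/L)² + c)/((π/L)² + 1) = (1 + c(L/π)²)/(1 + (L/π)²). (Direct route, valid since c ≤ 0: Poincaré gives c∫u² ≥ c(L/π)²∫(u')², so a(u,u) ≥ (1 + c(L/π)²)∫(u')², while ||u||_{H^1}² ≤ (1 + (L/π)²)∫(u')²; dividing yields the same α.) With (π/L)² = 1 and c = -1/5, the largest admissible constant is α = ((π/L)² + c)/((π/L)² + 1).
Simplifying, α = 2/5.


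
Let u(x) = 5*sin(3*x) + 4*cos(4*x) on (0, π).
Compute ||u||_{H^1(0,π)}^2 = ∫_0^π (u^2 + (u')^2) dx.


||u||_{H^1(0,π)}^2 = -4080/7 + 261*π

u'(x) = -16*sin(4*x) + 15*cos(3*x).
Expand u² and (u')² and integrate term by term on (0, π), using: for integers n ≥ 1, ∫_0^π sin²(nx) dx = ∫_0^π cos²(nx) dx = π/2; for n ≠ n', ∫_0^π sin(nx)sin(n'x) dx = ∫_0^π cos(nx)cos(n'x) dx = 0; and by product-to-sum, ∫_0^π sin(nx)cos(n'x) dx = ½∫_0^π [sin((n+n')x) + sin((n−n')x)] dx, which is 0 when n+n' is even and 2n/(n²−n'²) when n+n' is odd (it need not vanish on (0, π)).
  u² squared terms: (4)²·∫cos(4x)² dx = 16·π/2 = 8*π;  (5)²·∫sin(3x)² dx = 25·π/2 = 25*π/2.
  u² cross terms: 2·(4)·(5)·∫cos(4x)·sin(3x) dx = 40·(-6/7) = -240/7.
  So ∫_0^π u² dx = 8*π + 25*π/2 − 240/7 = -240/7 + 41*π/2.
  (u')² squared terms: (-16)²·∫sin(4x)² dx = 256·π/2 = 128*π;  (15)²·∫cos(3x)² dx = 225·π/2 = 225*π/2.
  (u')² cross terms: 2·(-16)·(15)·∫sin(4x)·cos(3x) dx = -480·(8/7) = -3840/7.
  So ∫_0^π (u')² dx = 128*π + 225*π/2 − 3840/7 = -3840/7 + 481*π/2.
||u||_{H^1}^2 = (-240/7 + 41*π/2) + (-3840/7 + 481*π/2) = -4080/7 + 261*π.


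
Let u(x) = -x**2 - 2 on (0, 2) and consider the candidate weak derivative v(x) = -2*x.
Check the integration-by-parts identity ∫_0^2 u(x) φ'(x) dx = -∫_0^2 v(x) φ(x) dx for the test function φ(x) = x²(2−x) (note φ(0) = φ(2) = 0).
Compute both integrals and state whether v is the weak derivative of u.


LHS = 16/5, RHS = 16/5. Yes, v = u' weakly.

u(x) = -x**2 - 2, classical derivative u'(x) = -2*x.
φ(x) = x²(2−x), so φ'(x) = x*(4 - 3*x).
Note φ(0) = φ(2) = 0, so the boundary term u·φ vanishes.
LHS = ∫_0^2 u(x) φ'(x) dx = ∫_0^2 (3*x^4 - 4*x^3 + 6*x^2 - 8*x) dx. Term by term:
  ∫_0^2 3*x^4 dx = 96/5;  ∫_0^2 -4*x^3 dx = -16;  ∫_0^2 6*x^2 dx = 16;
  ∫_0^2 -8*x dx = -16.
Sum: 96/5 − 16 + 16 − 16 = 16/5.
So LHS = 16/5.
∫_0^2 v(x) φ(x) dx = ∫_0^2 (2*x^4 - 4*x^3) dx. Term by term:
  ∫_0^2 2*x^4 dx = 64/5;  ∫_0^2 -4*x^3 dx = -16.
Sum: 64/5 − 16 = -16/5.
So RHS = -∫_0^2 v(x) φ(x) dx = 16/5.
LHS = RHS, so the identity holds for this test φ.
Moreover u is smooth here and v(x) = u'(x) = -2*x pointwise, so the identity holds for every test function. Hence v is the weak derivative of u.


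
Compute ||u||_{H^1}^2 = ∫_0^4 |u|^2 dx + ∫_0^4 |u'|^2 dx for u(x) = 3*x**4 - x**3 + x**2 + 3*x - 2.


||u||_{H^1}^2 = 11355140/21

The H^1 norm (squared) on an interval (0, L) is
  ||u||_{H^1}^2 = ∫_0^L u(x)^2 dx + ∫_0^L u'(x)^2 dx.
Compute u'(x) = 12*x**3 - 3*x**2 + 2*x + 3.
Then u(x)^2 = 9*x**8 - 6*x**7 + 7*x**6 + 16*x**5 - 17*x**4 + 10*x**3 + 5*x**2 - 12*x + 4 and u'(x)^2 = 144*x**6 - 72*x**5 + 57*x**4 + 60*x**3 - 14*x**2 + 12*x + 9.
Integrate each monomial from 0 to 4 using ∫_0^4 c·x^n dx = c·4^(n+1)/(n+1):
  ∫_0^4 u(x)^2 dx = ∫_0^4 (9*x^8 - 6*x^7 + 7*x^6 + 16*x^5 - 17*x^4 + 10*x^3 + 5*x^2 - 12*x + 4) dx. Term by term:
    ∫_0^4 9*x^8 dx = 262144;  ∫_0^4 -6*x^7 dx = -49152;  ∫_0^4 7*x^6 dx = 16384;
    ∫_0^4 16*x^5 dx = 32768/3;  ∫_0^4 -17*x^4 dx = -17408/5;  ∫_0^4 10*x^3 dx = 640;
    ∫_0^4 5*x^2 dx = 320/3;  ∫_0^4 -12*x dx = -96;  ∫_0^4 4 dx = 16.
  Sum: 262144 − 49152 + 16384 + 32768/3 − 17408/5 + 640 + 320/3 − 96 + 16 = 3562256/15.
  ∫_0^4 u'(x)^2 dx = ∫_0^4 (144*x^6 - 72*x^5 + 57*x^4 + 60*x^3 - 14*x^2 + 12*x + 9) dx. Term by term:
    ∫_0^4 144*x^6 dx = 2359296/7;  ∫_0^4 -72*x^5 dx = -49152;  ∫_0^4 57*x^4 dx = 58368/5;
    ∫_0^4 60*x^3 dx = 3840;  ∫_0^4 -14*x^2 dx = -896/3;  ∫_0^4 12*x dx = 96;
    ∫_0^4 9 dx = 36.
  Sum: 2359296/7 − 49152 + 58368/5 + 3840 − 896/3 + 96 + 36 = 31839908/105.
Adding: ||u||_{H^1}^2 = 3562256/15 + 31839908/105 = 11355140/21.


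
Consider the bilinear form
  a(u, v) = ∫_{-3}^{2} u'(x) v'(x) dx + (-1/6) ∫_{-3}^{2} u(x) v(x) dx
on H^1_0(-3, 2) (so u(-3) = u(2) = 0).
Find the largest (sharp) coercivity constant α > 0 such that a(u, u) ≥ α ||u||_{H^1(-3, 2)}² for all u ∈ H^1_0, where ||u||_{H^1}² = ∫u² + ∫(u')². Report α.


α = (-25/6 + π^2)/(π^2 + 25)

Coercivity of a(·,·) on H^1_0(-3, 2) means a(u, u) ≥ α ||u||_{H^1}² for every u ∈ H^1_0.
The interval has length L = 5, and Poincaré/coercivity depend only on L. Here a(u, u) = ∫(u')² + (-1/6)·∫u².
Here c = -1/6 < 0 with |c| < (π/L)² = π^2/25, so coercivity still holds. The condition a(u,u) ≥ α||u||_{H^1}² reads (1−α)∫(u')² ≥ (α−c)∫u². Any admissible α is ≤ 1 (rapidly oscillating u have ∫u²/∫(u')² → 0), and α = 1 would force 0 ≥ (1−c)∫u², impossible since c < 1; so 1−α > 0. By the sharp Poincaré inequality on H^1_0 of an interval of length L, ∫(u')² ≥ (π/L)²∫u² with equality for the first sine mode sin(π(x−x₀)/L) (x₀ the left endpoint), so the inequality holds for all u iff (1−α)(π/L)² ≥ α − c, i.e. α ≤ ((π/L)² + c)/((π/L)² + 1) = (1 + c(L/π)²)/(1 + (L/π)²). (Direct route, valid since c ≤ 0: Poincaré gives c∫u² ≥ c(L/π)²∫(u')², so a(u,u) ≥ (1 + c(L/π)²)∫(u')², while ||u||_{H^1}² ≤ (1 + (L/π)²)∫(u')²; dividing yields the same α.) With (π/L)² = π^2/25 and c = -1/6, the largest admissible constant is α = ((π/L)² + c)/((π/L)² + 1).
Simplifying, α = (-25/6 + π^2)/(π^2 + 25).


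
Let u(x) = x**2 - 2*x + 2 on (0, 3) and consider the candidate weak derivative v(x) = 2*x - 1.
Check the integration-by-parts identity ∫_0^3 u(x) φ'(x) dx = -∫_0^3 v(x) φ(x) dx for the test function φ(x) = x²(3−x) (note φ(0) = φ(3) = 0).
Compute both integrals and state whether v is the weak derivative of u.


LHS = -54/5, RHS = -351/20. No, v is not the weak derivative of u.

u(x) = x**2 - 2*x + 2, classical derivative u'(x) = 2*x - 2.
φ(x) = x²(3−x), so φ'(x) = 3*x*(2 - x).
Note φ(0) = φ(3) = 0, so the boundary term u·φ vanishes.
LHS = ∫_0^3 u(x) φ'(x) dx = ∫_0^3 (-3*x^4 + 12*x^3 - 18*x^2 + 12*x) dx. Term by term:
  ∫_0^3 -3*x^4 dx = -729/5;  ∫_0^3 12*x^3 dx = 243;  ∫_0^3 -18*x^2 dx = -162;
  ∫_0^3 12*x dx = 54.
Sum: -729/5 + 243 − 162 + 54 = -54/5.
So LHS = -54/5.
∫_0^3 v(x) φ(x) dx = ∫_0^3 (-2*x^4 + 7*x^3 - 3*x^2) dx. Term by term:
  ∫_0^3 -2*x^4 dx = -486/5;  ∫_0^3 7*x^3 dx = 567/4;  ∫_0^3 -3*x^2 dx = -27.
Sum: -486/5 + 567/4 − 27 = 351/20.
So RHS = -∫_0^3 v(x) φ(x) dx = -351/20.
LHS − RHS = 27/4 ≠ 0, so the identity fails.
(For a valid weak derivative the identity must hold for EVERY test function, in particular this one. The failure shows v is NOT the weak derivative of u.)
Correct weak derivative would be u'(x) = 2*x - 2.


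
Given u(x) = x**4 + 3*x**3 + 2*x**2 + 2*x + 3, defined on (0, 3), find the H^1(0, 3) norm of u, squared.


||u||_{H^1}^2 = 1022187/28

The H^1 norm (squared) on an interval (0, L) is
  ||u||_{H^1}^2 = ∫_0^L u(x)^2 dx + ∫_0^L u'(x)^2 dx.
Compute u'(x) = 4*x**3 + 9*x**2 + 4*x + 2.
Then u(x)^2 = x**8 + 6*x**7 + 13*x**6 + 16*x**5 + 22*x**4 + 26*x**3 + 16*x**2 + 12*x + 9 and u'(x)^2 = 16*x**6 + 72*x**5 + 113*x**4 + 88*x**3 + 52*x**2 + 16*x + 4.
Integrate each monomial from 0 to 3 using ∫_0^3 c·x^n dx = c·3^(n+1)/(n+1):
  ∫_0^3 u(x)^2 dx = ∫_0^3 (x^8 + 6*x^7 + 13*x^6 + 16*x^5 + 22*x^4 + 26*x^3 + 16*x^2 + 12*x + 9) dx. Term by term:
    ∫_0^3 x^8 dx = 2187;  ∫_0^3 6*x^7 dx = 19683/4;  ∫_0^3 13*x^6 dx = 28431/7;
    ∫_0^3 16*x^5 dx = 1944;  ∫_0^3 22*x^4 dx = 5346/5;  ∫_0^3 26*x^3 dx = 1053/2;
    ∫_0^3 16*x^2 dx = 144;  ∫_0^3 12*x dx = 54;  ∫_0^3 9 dx = 27.
  Sum: 2187 + 19683/4 + 28431/7 + 1944 + 5346/5 + 1053/2 + 144 + 54 + 27 = 2090763/140.
  ∫_0^3 u'(x)^2 dx = ∫_0^3 (16*x^6 + 72*x^5 + 113*x^4 + 88*x^3 + 52*x^2 + 16*x + 4) dx. Term by term:
    ∫_0^3 16*x^6 dx = 34992/7;  ∫_0^3 72*x^5 dx = 8748;  ∫_0^3 113*x^4 dx = 27459/5;
    ∫_0^3 88*x^3 dx = 1782;  ∫_0^3 52*x^2 dx = 468;  ∫_0^3 16*x dx = 72;
    ∫_0^3 4 dx = 12.
  Sum: 34992/7 + 8748 + 27459/5 + 1782 + 468 + 72 + 12 = 755043/35.
Adding: ||u||_{H^1}^2 = 2090763/140 + 755043/35 = 1022187/28.


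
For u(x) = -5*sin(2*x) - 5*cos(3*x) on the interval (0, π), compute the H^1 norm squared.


||u||_{H^1(0,π)}^2 = -400 + 375*π/2

u'(x) = 15*sin(3*x) - 10*cos(2*x).
Expand u² and (u')² and integrate term by term on (0, π), using: for integers n ≥ 1, ∫_0^π sin²(nx) dx = ∫_0^π cos²(nx) dx = π/2; for n ≠ n', ∫_0^π sin(nx)sin(n'x) dx = ∫_0^π cos(nx)cos(n'x) dx = 0; and by product-to-sum, ∫_0^π sin(nx)cos(n'x) dx = ½∫_0^π [sin((n+n')x) + sin((n−n')x)] dx, which is 0 when n+n' is even and 2n/(n²−n'²) when n+n' is odd (it need not vanish on (0, π)).
  u² squared terms: (-5)²·∫cos(3x)² dx = 25·π/2 = 25*π/2;  (-5)²·∫sin(2x)² dx = 25·π/2 = 25*π/2.
  u² cross terms: 2·(-5)·(-5)·∫cos(3x)·sin(2x) dx = 50·(-4/5) = -40.
  So ∫_0^π u² dx = 25*π/2 + 25*π/2 − 40 = -40 + 25*π.
  (u')² squared terms: (-10)²·∫cos(2x)² dx = 100·π/2 = 50*π;  (15)²·∫sin(3x)² dx = 225·π/2 = 225*π/2.
  (u')² cross terms: 2·(-10)·(15)·∫cos(2x)·sin(3x) dx = -300·(6/5) = -360.
  So ∫_0^π (u')² dx = 50*π + 225*π/2 − 360 = -360 + 325*π/2.
||u||_{H^1}^2 = (-40 + 25*π) + (-360 + 325*π/2) = -400 + 375*π/2.


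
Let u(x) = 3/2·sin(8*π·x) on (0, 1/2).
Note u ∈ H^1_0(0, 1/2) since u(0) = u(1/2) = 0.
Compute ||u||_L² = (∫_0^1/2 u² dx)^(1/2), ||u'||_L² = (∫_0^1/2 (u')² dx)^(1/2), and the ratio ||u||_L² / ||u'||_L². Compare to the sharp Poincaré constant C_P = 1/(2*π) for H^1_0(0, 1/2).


||u||_L² / ||u'||_L² = 1/(8*π) < C_P = 1/(2*π).

u(x) = 3/2·sin(8*π·x), so u'(x) = 12*π*cos(8*π*x).
Writing u(x) = A·sin(kπx/L) with A = 3/2 and k = 4, use ∫_0^L sin²(kπx/L) dx = L/2 and ∫_0^L cos²(kπx/L) dx = L/2.
u² = 9/4·sin²(8*π·x) and (u')² = 144*π^2·cos²(8*π·x), and each of sin², cos² integrates to L/2 = 1/4 over (0, 1/2).
∫_0^1/2 u² dx = 9/16, so ||u||_L² = 3/4.
∫_0^1/2 (u')² dx = 36*π^2, so ||u'||_L² = 6*π.
Ratio ||u||_L² / ||u'||_L² = 1/(8*π).
Sharp Poincaré constant on H^1_0(0, 1/2) is C_P = L/π = 1/(2*π), achieved by sin(2*π·x).
This is the k = 4 harmonic; the ratio L/(kπ) is strictly less than C_P = L/π, consistent with the sharp inequality ||u||_L² ≤ C_P ||u'||_L².


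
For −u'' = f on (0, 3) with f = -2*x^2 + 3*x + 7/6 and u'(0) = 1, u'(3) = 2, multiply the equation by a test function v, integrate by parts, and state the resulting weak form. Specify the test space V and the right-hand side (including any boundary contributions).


V = H^1(0, 3) (v unrestricted at boundary; u is determined up to an additive constant); weak form: ∫_0^3 u'v' dx = ∫_0^3 (-2*x^2 + 3*x + 7/6) v dx + 2·v(3) − v(0) for all v ∈ V.

Multiply both sides by a test function v and integrate from 0 to 3:
  ∫_0^3 −u''(x) v(x) dx = ∫_0^3 f(x) v(x) dx.
Integrate the LHS by parts once:
  ∫_0^3 −u'' v dx = −[u'(x) v(x)]_0^3 + ∫_0^3 u'(x) v'(x) dx.
Thus ∫_0^3 u'(x) v'(x) dx = ∫_0^3 f(x) v(x) dx + [u'(x) v(x)]_0^3.
Choose V so that boundary terms are either known or forced to vanish.
u has inhomogeneous Neumann u'(0) = 1, u'(3) = 2. [u' v]_0^3 = (2)·v(3) − (1)·v(0) = 2·v(3) − v(0). Take V = H^1(0, 3); boundary term becomes part of RHS.
Weak formulation: find u (satisfying any essential BC) such that ∫_0^3 u'(x) v'(x) dx = ∫_0^3 f v dx + 2·v(3) − v(0) for all v ∈ V (Neumann data are natural BCs: they enter the RHS as boundary terms).
Substituting f(x) = -2*x^2 + 3*x + 7/6, the right-hand side is ∫_0^3 (-2*x^2 + 3*x + 7/6) v dx + 2·v(3) − v(0).
Compatibility check (pure Neumann): taking v ≡ 1 ∈ V gives 0 = ∫_0^3 f dx + (2) − (1), i.e. ∫_0^3 f dx must equal u'(0) − u'(3) = -1. Indeed ∫_0^3 (-2*x^2 + 3*x + 7/6) dx = -1, so the data are compatible. The solution is then unique only up to an additive constant (fix it e.g. by requiring ∫_0^3 u dx = 0).


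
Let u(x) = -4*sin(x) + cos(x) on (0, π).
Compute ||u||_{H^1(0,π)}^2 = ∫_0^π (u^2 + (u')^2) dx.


||u||_{H^1(0,π)}^2 = 17*π

u'(x) = -sin(x) - 4*cos(x).
Expand u² and (u')² and integrate term by term on (0, π), using: for integers n ≥ 1, ∫_0^π sin²(nx) dx = ∫_0^π cos²(nx) dx = π/2; for n ≠ n', ∫_0^π sin(nx)sin(n'x) dx = ∫_0^π cos(nx)cos(n'x) dx = 0; and by product-to-sum, ∫_0^π sin(nx)cos(n'x) dx = ½∫_0^π [sin((n+n')x) + sin((n−n')x)] dx, which is 0 when n+n' is even and 2n/(n²−n'²) when n+n' is odd (it need not vanish on (0, π)).
  u² squared terms: (-4)²·∫sin(x)² dx = 16·π/2 = 8*π;  (1)²·∫cos(x)² dx = 1·π/2 = π/2.
  u² cross terms: 2·(-4)·(1)·∫sin(x)·cos(x) dx = -8·(0) = 0.
  So ∫_0^π u² dx = 8*π + π/2 + 0 = 17*π/2.
  (u')² squared terms: (-1)²·∫sin(x)² dx = 1·π/2 = π/2;  (-4)²·∫cos(x)² dx = 16·π/2 = 8*π.
  (u')² cross terms: 2·(-1)·(-4)·∫sin(x)·cos(x) dx = 8·(0) = 0.
  So ∫_0^π (u')² dx = π/2 + 8*π + 0 = 17*π/2.
||u||_{H^1}^2 = (17*π/2) + (17*π/2) = 17*π.


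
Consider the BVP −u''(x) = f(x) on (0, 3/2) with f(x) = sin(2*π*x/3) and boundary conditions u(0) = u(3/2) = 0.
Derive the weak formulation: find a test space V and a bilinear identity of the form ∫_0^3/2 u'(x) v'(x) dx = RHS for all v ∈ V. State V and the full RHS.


V = H^1_0(0, 3/2) (so v(0) = v(3/2) = 0); weak form: ∫_0^3/2 u'v' dx = ∫_0^3/2 (sin(2*π*x/3)) v dx for all v ∈ V.

Multiply both sides by a test function v and integrate from 0 to 3/2:
  ∫_0^3/2 −u''(x) v(x) dx = ∫_0^3/2 f(x) v(x) dx.
Integrate the LHS by parts once:
  ∫_0^3/2 −u'' v dx = −[u'(x) v(x)]_0^3/2 + ∫_0^3/2 u'(x) v'(x) dx.
Thus ∫_0^3/2 u'(x) v'(x) dx = ∫_0^3/2 f(x) v(x) dx + [u'(x) v(x)]_0^3/2.
Choose V so that boundary terms are either known or forced to vanish.
u is Dirichlet: u(0) = u(3/2) = 0. Let V = H^1_0(0, 3/2); then v(0) = v(3/2) = 0, and [u' v]_0^3/2 = 0.
Weak formulation: find u (satisfying any essential BC) such that ∫_0^3/2 u'(x) v'(x) dx = ∫_0^3/2 f v dx for all v ∈ V.
Substituting f(x) = sin(2*π*x/3), the right-hand side is ∫_0^3/2 (sin(2*π*x/3)) v dx.


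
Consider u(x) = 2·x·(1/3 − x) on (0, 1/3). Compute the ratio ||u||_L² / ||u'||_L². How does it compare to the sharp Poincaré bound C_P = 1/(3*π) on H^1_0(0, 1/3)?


||u||_L² / ||u'||_L² = sqrt(10)/30 < C_P = 1/(3*π).

u(x) = 2·x·(1/3 − x), so u'(x) = 2/3 - 4*x.
u(x) = 2·x·(1/3 − x) vanishes at x = 0 and x = 1/3, so u ∈ H^1_0(0, 1/3). Differentiate via the product rule and integrate the resulting polynomials term by term.
  ∫_0^1/3 u² dx = ∫_0^1/3 (4*x^4 - 8*x^3/3 + 4*x^2/9) dx. Term by term:
    ∫_0^1/3 4*x^4 dx = 4/1215;  ∫_0^1/3 -8*x^3/3 dx = -2/243;  ∫_0^1/3 4*x^2/9 dx = 4/729.
  Sum: 4/1215 − 2/243 + 4/729 = 2/3645.
  ∫_0^1/3 (u')² dx = ∫_0^1/3 (16*x^2 - 16*x/3 + 4/9) dx. Term by term:
    ∫_0^1/3 16*x^2 dx = 16/81;  ∫_0^1/3 -16*x/3 dx = -8/27;  ∫_0^1/3 4/9 dx = 4/27.
  Sum: 16/81 − 8/27 + 4/27 = 4/81.
∫_0^1/3 u² dx = 2/3645, so ||u||_L² = sqrt(10)/135.
∫_0^1/3 (u')² dx = 4/81, so ||u'||_L² = 2/9.
Ratio ||u||_L² / ||u'||_L² = sqrt(10)/30.
Sharp Poincaré constant on H^1_0(0, 1/3) is C_P = L/π = 1/(3*π), achieved by sin(3*π·x).
A polynomial bump cannot attain the sharp Poincaré constant (only the first sine eigenfunction does), so the ratio is strictly less than C_P, consistent with ||u||_L² ≤ C_P ||u'||_L².


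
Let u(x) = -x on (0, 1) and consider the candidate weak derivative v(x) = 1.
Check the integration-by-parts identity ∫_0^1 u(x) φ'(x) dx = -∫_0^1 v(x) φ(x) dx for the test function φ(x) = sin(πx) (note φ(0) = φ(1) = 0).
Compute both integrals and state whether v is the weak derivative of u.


LHS = 2/π, RHS = -2/π. No, v is not the weak derivative of u.

u(x) = -x, classical derivative u'(x) = -1.
φ(x) = sin(πx), so φ'(x) = π*cos(π*x).
Note φ(0) = φ(1) = 0, so the boundary term u·φ vanishes.
LHS = ∫_0^1 u(x) φ'(x) dx = ∫_0^1 (-π*x*cos(π*x)) dx. Term by term:
  ∫_0^1 -π*x*cos(π*x) dx = 2/π.
So LHS = 2/π.
∫_0^1 v(x) φ(x) dx = ∫_0^1 (sin(π*x)) dx. Term by term:
  ∫_0^1 sin(π*x) dx = 2/π.
So RHS = -∫_0^1 v(x) φ(x) dx = -2/π.
LHS − RHS = 4/π ≠ 0, so the identity fails.
(For a valid weak derivative the identity must hold for EVERY test function, in particular this one. The failure shows v is NOT the weak derivative of u.)
Correct weak derivative would be u'(x) = -1.


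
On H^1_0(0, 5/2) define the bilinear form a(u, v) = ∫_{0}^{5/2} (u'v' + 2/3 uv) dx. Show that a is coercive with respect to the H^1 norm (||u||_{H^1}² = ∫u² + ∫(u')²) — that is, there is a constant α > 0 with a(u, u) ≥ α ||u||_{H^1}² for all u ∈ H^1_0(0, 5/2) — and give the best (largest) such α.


α = 2*(25 + 6*π^2)/(3*(25 + 4*π^2))

Coercivity of a(·,·) on H^1_0(0, 5/2) means a(u, u) ≥ α ||u||_{H^1}² for every u ∈ H^1_0.
The interval has length L = 5/2, and Poincaré/coercivity depend only on L. Here a(u, u) = ∫(u')² + (2/3)·∫u².
Here 0 < c = 2/3 < 1. The condition a(u,u) ≥ α||u||_{H^1}² reads (1−α)∫(u')² ≥ (α−c)∫u². Any admissible α is ≤ 1 (rapidly oscillating u have ∫u²/∫(u')² → 0), and α = 1 would force 0 ≥ (1−c)∫u², impossible since c < 1; so 1−α > 0. By the sharp Poincaré inequality on H^1_0 of an interval of length L, ∫(u')² ≥ (π/L)²∫u² with equality for the first sine mode sin(π(x−x₀)/L) (x₀ the left endpoint), so the inequality holds for all u iff (1−α)(π/L)² ≥ α − c, i.e. α ≤ ((π/L)² + c)/((π/L)² + 1) = (1 + c(L/π)²)/(1 + (L/π)²). With (π/L)² = 4*π^2/25 and c = 2/3, the largest admissible constant is α = ((π/L)² + c)/((π/L)² + 1).
Simplifying, α = 2*(25 + 6*π^2)/(3*(25 + 4*π^2)).


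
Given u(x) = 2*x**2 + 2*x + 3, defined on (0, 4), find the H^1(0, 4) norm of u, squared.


||u||_{H^1}^2 = 34348/15

The H^1 norm (squared) on an interval (0, L) is
  ||u||_{H^1}^2 = ∫_0^L u(x)^2 dx + ∫_0^L u'(x)^2 dx.
Compute u'(x) = 4*x + 2.
Then u(x)^2 = 4*x**4 + 8*x**3 + 16*x**2 + 12*x + 9 and u'(x)^2 = 16*x**2 + 16*x + 4.
Integrate each monomial from 0 to 4 using ∫_0^4 c·x^n dx = c·4^(n+1)/(n+1):
  ∫_0^4 u(x)^2 dx = ∫_0^4 (4*x^4 + 8*x^3 + 16*x^2 + 12*x + 9) dx. Term by term:
    ∫_0^4 4*x^4 dx = 4096/5;  ∫_0^4 8*x^3 dx = 512;  ∫_0^4 16*x^2 dx = 1024/3;
    ∫_0^4 12*x dx = 96;  ∫_0^4 9 dx = 36.
  Sum: 4096/5 + 512 + 1024/3 + 96 + 36 = 27068/15.
  ∫_0^4 u'(x)^2 dx = ∫_0^4 (16*x^2 + 16*x + 4) dx. Term by term:
    ∫_0^4 16*x^2 dx = 1024/3;  ∫_0^4 16*x dx = 128;  ∫_0^4 4 dx = 16.
  Sum: 1024/3 + 128 + 16 = 1456/3.
Adding: ||u||_{H^1}^2 = 27068/15 + 1456/3 = 34348/15.


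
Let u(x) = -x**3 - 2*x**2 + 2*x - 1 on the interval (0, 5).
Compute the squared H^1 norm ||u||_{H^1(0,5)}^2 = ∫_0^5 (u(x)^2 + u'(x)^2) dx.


||u||_{H^1}^2 = 1272175/42

The H^1 norm (squared) on an interval (0, L) is
  ||u||_{H^1}^2 = ∫_0^L u(x)^2 dx + ∫_0^L u'(x)^2 dx.
Compute u'(x) = -3*x**2 - 4*x + 2.
Then u(x)^2 = x**6 + 4*x**5 - 6*x**3 + 8*x**2 - 4*x + 1 and u'(x)^2 = 9*x**4 + 24*x**3 + 4*x**2 - 16*x + 4.
Integrate each monomial from 0 to 5 using ∫_0^5 c·x^n dx = c·5^(n+1)/(n+1):
  ∫_0^5 u(x)^2 dx = ∫_0^5 (x^6 + 4*x^5 - 6*x^3 + 8*x^2 - 4*x + 1) dx. Term by term:
    ∫_0^5 x^6 dx = 78125/7;  ∫_0^5 4*x^5 dx = 31250/3;  ∫_0^5 -6*x^3 dx = -1875/2;
    ∫_0^5 8*x^2 dx = 1000/3;  ∫_0^5 -4*x dx = -50;  ∫_0^5 1 dx = 5.
  Sum: 78125/7 + 31250/3 − 1875/2 + 1000/3 − 50 + 5 = 292995/14.
  ∫_0^5 u'(x)^2 dx = ∫_0^5 (9*x^4 + 24*x^3 + 4*x^2 - 16*x + 4) dx. Term by term:
    ∫_0^5 9*x^4 dx = 5625;  ∫_0^5 24*x^3 dx = 3750;  ∫_0^5 4*x^2 dx = 500/3;
    ∫_0^5 -16*x dx = -200;  ∫_0^5 4 dx = 20.
  Sum: 5625 + 3750 + 500/3 − 200 + 20 = 28085/3.
Adding: ||u||_{H^1}^2 = 292995/14 + 28085/3 = 1272175/42.


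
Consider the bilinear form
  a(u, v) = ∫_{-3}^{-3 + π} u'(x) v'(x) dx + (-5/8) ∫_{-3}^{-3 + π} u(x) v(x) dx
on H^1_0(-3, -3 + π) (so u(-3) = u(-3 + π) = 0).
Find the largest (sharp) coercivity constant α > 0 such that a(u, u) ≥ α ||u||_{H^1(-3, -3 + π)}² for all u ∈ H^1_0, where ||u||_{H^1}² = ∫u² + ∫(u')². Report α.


α = 3/16

Coercivity of a(·,·) on H^1_0(-3, -3 + π) means a(u, u) ≥ α ||u||_{H^1}² for every u ∈ H^1_0.
The interval has length L = π, and Poincaré/coercivity depend only on L. Here a(u, u) = ∫(u')² + (-5/8)·∫u².
Here c = -5/8 < 0 with |c| < (π/L)² = 1, so coercivity still holds. The condition a(u,u) ≥ α||u||_{H^1}² reads (1−α)∫(u')² ≥ (α−c)∫u². Any admissible α is ≤ 1 (rapidly oscillating u have ∫u²/∫(u')² → 0), and α = 1 would force 0 ≥ (1−c)∫u², impossible since c < 1; so 1−α > 0. By the sharp Poincaré inequality on H^1_0 of an interval of length L, ∫(u')² ≥ (π/L)²∫u² with equality for the first sine mode sin(π(x−x₀)/L) (x₀ the left endpoint), so the inequality holds for all u iff (1−α)(π/L)² ≥ α − c, i.e. α ≤ ((π/L)² + c)/((π/L)² + 1) = (1 + c(L/π)²)/(1 + (L/π)²). (Direct route, valid since c ≤ 0: Poincaré gives c∫u² ≥ c(L/π)²∫(u')², so a(u,u) ≥ (1 + c(L/π)²)∫(u')², while ||u||_{H^1}² ≤ (1 + (L/π)²)∫(u')²; dividing yields the same α.) With (π/L)² = 1 and c = -5/8, the largest admissible constant is α = ((π/L)² + c)/((π/L)² + 1).
Simplifying, α = 3/16.


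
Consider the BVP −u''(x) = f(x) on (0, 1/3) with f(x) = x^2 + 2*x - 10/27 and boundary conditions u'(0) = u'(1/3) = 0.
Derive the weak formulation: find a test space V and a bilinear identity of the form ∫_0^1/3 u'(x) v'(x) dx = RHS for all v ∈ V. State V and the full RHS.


V = H^1(0, 1/3) (no boundary constraint on v; u is determined up to an additive constant); weak form: ∫_0^1/3 u'v' dx = ∫_0^1/3 (x^2 + 2*x - 10/27) v dx for all v ∈ V.

Multiply both sides by a test function v and integrate from 0 to 1/3:
  ∫_0^1/3 −u''(x) v(x) dx = ∫_0^1/3 f(x) v(x) dx.
Integrate the LHS by parts once:
  ∫_0^1/3 −u'' v dx = −[u'(x) v(x)]_0^1/3 + ∫_0^1/3 u'(x) v'(x) dx.
Thus ∫_0^1/3 u'(x) v'(x) dx = ∫_0^1/3 f(x) v(x) dx + [u'(x) v(x)]_0^1/3.
Choose V so that boundary terms are either known or forced to vanish.
u has homogeneous Neumann: u'(0) = u'(1/3) = 0. So [u' v]_0^1/3 = 0·v(1/3) − 0·v(0) = 0 for any v; take V = H^1(0, 1/3).
Weak formulation: find u (satisfying any essential BC) such that ∫_0^1/3 u'(x) v'(x) dx = ∫_0^1/3 f v dx for all v ∈ V (homogeneous Neumann, so boundary terms vanish).
Substituting f(x) = x^2 + 2*x - 10/27, the right-hand side is ∫_0^1/3 (x^2 + 2*x - 10/27) v dx.
Compatibility check (pure Neumann): taking v ≡ 1 ∈ V gives 0 = ∫_0^1/3 f dx + (0) − (0), i.e. ∫_0^1/3 f dx must equal u'(0) − u'(1/3) = 0. Indeed ∫_0^1/3 (x^2 + 2*x - 10/27) dx = 0, so the data are compatible. The solution is then unique only up to an additive constant (fix it e.g. by requiring ∫_0^1/3 u dx = 0).


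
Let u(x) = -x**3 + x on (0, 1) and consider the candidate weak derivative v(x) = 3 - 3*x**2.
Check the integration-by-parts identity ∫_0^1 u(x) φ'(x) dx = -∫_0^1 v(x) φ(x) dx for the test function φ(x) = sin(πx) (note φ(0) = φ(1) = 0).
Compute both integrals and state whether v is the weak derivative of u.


LHS = (-12 + π^2)/π^3, RHS = -3/π - 12/π^3. No, v is not the weak derivative of u.

u(x) = -x**3 + x, classical derivative u'(x) = 1 - 3*x**2.
φ(x) = sin(πx), so φ'(x) = π*cos(π*x).
Note φ(0) = φ(1) = 0, so the boundary term u·φ vanishes.
LHS = ∫_0^1 u(x) φ'(x) dx = ∫_0^1 (-π*x^3*cos(π*x) + π*x*cos(π*x)) dx. Term by term:
  ∫_0^1 π*x*cos(π*x) dx = -2/π;  ∫_0^1 -π*x^3*cos(π*x) dx = -12/π^3 + 3/π.
Sum: -2/π + -12/π^3 + 3/π = (-12 + π^2)/π^3.
So LHS = (-12 + π^2)/π^3.
∫_0^1 v(x) φ(x) dx = ∫_0^1 (-3*x^2*sin(π*x) + 3*sin(π*x)) dx. Term by term:
  ∫_0^1 3*sin(π*x) dx = 6/π;  ∫_0^1 -3*x^2*sin(π*x) dx = -3/π + 12/π^3.
Sum: 6/π + -3/π + 12/π^3 = 12/π^3 + 3/π.
So RHS = -∫_0^1 v(x) φ(x) dx = -3/π - 12/π^3.
LHS − RHS = 4/π ≠ 0, so the identity fails.
(For a valid weak derivative the identity must hold for EVERY test function, in particular this one. The failure shows v is NOT the weak derivative of u.)
Correct weak derivative would be u'(x) = 1 - 3*x**2.


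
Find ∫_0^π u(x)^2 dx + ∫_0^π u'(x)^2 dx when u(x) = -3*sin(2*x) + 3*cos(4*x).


||u||_{H^1(0,π)}^2 = 99*π

u'(x) = -12*sin(4*x) - 6*cos(2*x).
Expand u² and (u')² and integrate term by term on (0, π), using: for integers n ≥ 1, ∫_0^π sin²(nx) dx = ∫_0^π cos²(nx) dx = π/2; for n ≠ n', ∫_0^π sin(nx)sin(n'x) dx = ∫_0^π cos(nx)cos(n'x) dx = 0; and by product-to-sum, ∫_0^π sin(nx)cos(n'x) dx = ½∫_0^π [sin((n+n')x) + sin((n−n')x)] dx, which is 0 when n+n' is even and 2n/(n²−n'²) when n+n' is odd (it need not vanish on (0, π)).
  u² squared terms: (-3)²·∫sin(2x)² dx = 9·π/2 = 9*π/2;  (3)²·∫cos(4x)² dx = 9·π/2 = 9*π/2.
  u² cross terms: 2·(-3)·(3)·∫sin(2x)·cos(4x) dx = -18·(0) = 0.
  So ∫_0^π u² dx = 9*π/2 + 9*π/2 + 0 = 9*π.
  (u')² squared terms: (-12)²·∫sin(4x)² dx = 144·π/2 = 72*π;  (-6)²·∫cos(2x)² dx = 36·π/2 = 18*π.
  (u')² cross terms: 2·(-12)·(-6)·∫sin(4x)·cos(2x) dx = 144·(0) = 0.
  So ∫_0^π (u')² dx = 72*π + 18*π + 0 = 90*π.
||u||_{H^1}^2 = (9*π) + (90*π) = 99*π.


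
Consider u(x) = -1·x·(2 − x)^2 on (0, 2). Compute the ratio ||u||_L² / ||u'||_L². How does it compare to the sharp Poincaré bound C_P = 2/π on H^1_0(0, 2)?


||u||_L² / ||u'||_L² = sqrt(14)/7 < C_P = 2/π.

u(x) = -1·x·(2 − x)^2, so u'(x) = (2 - 3*x)*(x - 2).
u(x) = -1·x·(2 − x)^2 vanishes at x = 0 and x = 2, so u ∈ H^1_0(0, 2). Differentiate via the product rule and integrate the resulting polynomials term by term.
  ∫_0^2 u² dx = ∫_0^2 (x^6 - 8*x^5 + 24*x^4 - 32*x^3 + 16*x^2) dx. Term by term:
    ∫_0^2 x^6 dx = 128/7;  ∫_0^2 -8*x^5 dx = -256/3;  ∫_0^2 24*x^4 dx = 768/5;
    ∫_0^2 -32*x^3 dx = -128;  ∫_0^2 16*x^2 dx = 128/3.
  Sum: 128/7 − 256/3 + 768/5 − 128 + 128/3 = 128/105.
  ∫_0^2 (u')² dx = ∫_0^2 (9*x^4 - 48*x^3 + 88*x^2 - 64*x + 16) dx. Term by term:
    ∫_0^2 9*x^4 dx = 288/5;  ∫_0^2 -48*x^3 dx = -192;  ∫_0^2 88*x^2 dx = 704/3;
    ∫_0^2 -64*x dx = -128;  ∫_0^2 16 dx = 32.
  Sum: 288/5 − 192 + 704/3 − 128 + 32 = 64/15.
∫_0^2 u² dx = 128/105, so ||u||_L² = 8*sqrt(210)/105.
∫_0^2 (u')² dx = 64/15, so ||u'||_L² = 8*sqrt(15)/15.
Ratio ||u||_L² / ||u'||_L² = sqrt(14)/7.
Sharp Poincaré constant on H^1_0(0, 2) is C_P = L/π = 2/π, achieved by sin(π/2·x).
A polynomial bump cannot attain the sharp Poincaré constant (only the first sine eigenfunction does), so the ratio is strictly less than C_P, consistent with ||u||_L² ≤ C_P ||u'||_L².


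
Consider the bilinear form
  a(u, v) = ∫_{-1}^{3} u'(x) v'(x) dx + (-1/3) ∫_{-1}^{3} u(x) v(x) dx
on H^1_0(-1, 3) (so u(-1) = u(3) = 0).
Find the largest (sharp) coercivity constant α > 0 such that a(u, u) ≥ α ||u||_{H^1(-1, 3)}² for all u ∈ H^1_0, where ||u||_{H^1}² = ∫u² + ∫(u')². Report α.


α = (-16/3 + π^2)/(π^2 + 16)

Coercivity of a(·,·) on H^1_0(-1, 3) means a(u, u) ≥ α ||u||_{H^1}² for every u ∈ H^1_0.
The interval has length L = 4, and Poincaré/coercivity depend only on L. Here a(u, u) = ∫(u')² + (-1/3)·∫u².
Here c = -1/3 < 0 with |c| < (π/L)² = π^2/16, so coercivity still holds. The condition a(u,u) ≥ α||u||_{H^1}² reads (1−α)∫(u')² ≥ (α−c)∫u². Any admissible α is ≤ 1 (rapidly oscillating u have ∫u²/∫(u')² → 0), and α = 1 would force 0 ≥ (1−c)∫u², impossible since c < 1; so 1−α > 0. By the sharp Poincaré inequality on H^1_0 of an interval of length L, ∫(u')² ≥ (π/L)²∫u² with equality for the first sine mode sin(π(x−x₀)/L) (x₀ the left endpoint), so the inequality holds for all u iff (1−α)(π/L)² ≥ α − c, i.e. α ≤ ((π/L)² + c)/((π/L)² + 1) = (1 + c(L/π)²)/(1 + (L/π)²). (Direct route, valid since c ≤ 0: Poincaré gives c∫u² ≥ c(L/π)²∫(u')², so a(u,u) ≥ (1 + c(L/π)²)∫(u')², while ||u||_{H^1}² ≤ (1 + (L/π)²)∫(u')²; dividing yields the same α.) With (π/L)² = π^2/16 and c = -1/3, the largest admissible constant is α = ((π/L)² + c)/((π/L)² + 1).
Simplifying, α = (-16/3 + π^2)/(π^2 + 16).


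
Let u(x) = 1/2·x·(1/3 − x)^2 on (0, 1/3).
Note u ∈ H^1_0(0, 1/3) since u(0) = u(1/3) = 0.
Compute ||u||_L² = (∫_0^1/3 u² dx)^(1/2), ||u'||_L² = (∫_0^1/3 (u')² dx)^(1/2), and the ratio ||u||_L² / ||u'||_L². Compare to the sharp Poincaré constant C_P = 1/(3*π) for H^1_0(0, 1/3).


||u||_L² / ||u'||_L² = sqrt(14)/42 < C_P = 1/(3*π).

u(x) = 1/2·x·(1/3 − x)^2, so u'(x) = (3*x - 1)*(9*x - 1)/18.
u(x) = 1/2·x·(1/3 − x)^2 vanishes at x = 0 and x = 1/3, so u ∈ H^1_0(0, 1/3). Differentiate via the product rule and integrate the resulting polynomials term by term.
  ∫_0^1/3 u² dx = ∫_0^1/3 (x^6/4 - x^5/3 + x^4/6 - x^3/27 + x^2/324) dx. Term by term:
    ∫_0^1/3 x^6/4 dx = 1/61236;  ∫_0^1/3 -x^5/3 dx = -1/13122;  ∫_0^1/3 x^4/6 dx = 1/7290;
    ∫_0^1/3 -x^3/27 dx = -1/8748;  ∫_0^1/3 x^2/324 dx = 1/26244.
  Sum: 1/61236 − 1/13122 + 1/7290 − 1/8748 + 1/26244 = 1/918540.
  ∫_0^1/3 (u')² dx = ∫_0^1/3 (9*x^4/4 - 2*x^3 + 11*x^2/18 - 2*x/27 + 1/324) dx. Term by term:
    ∫_0^1/3 9*x^4/4 dx = 1/540;  ∫_0^1/3 -2*x^3 dx = -1/162;  ∫_0^1/3 11*x^2/18 dx = 11/1458;
    ∫_0^1/3 -2*x/27 dx = -1/243;  ∫_0^1/3 1/324 dx = 1/972.
  Sum: 1/540 − 1/162 + 11/1458 − 1/243 + 1/972 = 1/7290.
∫_0^1/3 u² dx = 1/918540, so ||u||_L² = sqrt(35)/5670.
∫_0^1/3 (u')² dx = 1/7290, so ||u'||_L² = sqrt(10)/270.
Ratio ||u||_L² / ||u'||_L² = sqrt(14)/42.
Sharp Poincaré constant on H^1_0(0, 1/3) is C_P = L/π = 1/(3*π), achieved by sin(3*π·x).
A polynomial bump cannot attain the sharp Poincaré constant (only the first sine eigenfunction does), so the ratio is strictly less than C_P, consistent with ||u||_L² ≤ C_P ||u'||_L².


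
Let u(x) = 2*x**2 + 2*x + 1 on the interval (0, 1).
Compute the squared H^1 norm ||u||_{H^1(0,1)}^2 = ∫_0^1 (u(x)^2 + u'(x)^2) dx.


||u||_{H^1}^2 = 129/5

The H^1 norm (squared) on an interval (0, L) is
  ||u||_{H^1}^2 = ∫_0^L u(x)^2 dx + ∫_0^L u'(x)^2 dx.
Compute u'(x) = 4*x + 2.
Then u(x)^2 = 4*x**4 + 8*x**3 + 8*x**2 + 4*x + 1 and u'(x)^2 = 16*x**2 + 16*x + 4.
Integrate each monomial from 0 to 1 using ∫_0^1 c·x^n dx = c·1^(n+1)/(n+1):
  ∫_0^1 u(x)^2 dx = ∫_0^1 (4*x^4 + 8*x^3 + 8*x^2 + 4*x + 1) dx. Term by term:
    ∫_0^1 4*x^4 dx = 4/5;  ∫_0^1 8*x^3 dx = 2;  ∫_0^1 8*x^2 dx = 8/3;
    ∫_0^1 4*x dx = 2;  ∫_0^1 1 dx = 1.
  Sum: 4/5 + 2 + 8/3 + 2 + 1 = 127/15.
  ∫_0^1 u'(x)^2 dx = ∫_0^1 (16*x^2 + 16*x + 4) dx. Term by term:
    ∫_0^1 16*x^2 dx = 16/3;  ∫_0^1 16*x dx = 8;  ∫_0^1 4 dx = 4.
  Sum: 16/3 + 8 + 4 = 52/3.
Adding: ||u||_{H^1}^2 = 127/15 + 52/3 = 129/5.


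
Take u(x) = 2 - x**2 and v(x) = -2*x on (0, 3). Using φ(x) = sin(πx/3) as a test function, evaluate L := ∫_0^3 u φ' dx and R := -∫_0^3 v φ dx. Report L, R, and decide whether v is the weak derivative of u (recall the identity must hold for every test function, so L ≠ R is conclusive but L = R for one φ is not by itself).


LHS = 18/π, RHS = 18/π. Yes, v = u' weakly.

u(x) = 2 - x**2, classical derivative u'(x) = -2*x.
φ(x) = sin(πx/3), so φ'(x) = π*cos(π*x/3)/3.
Note φ(0) = φ(3) = 0, so the boundary term u·φ vanishes.
LHS = ∫_0^3 u(x) φ'(x) dx = ∫_0^3 (-π*x^2*cos(π*x/3)/3 + 2*π*cos(π*x/3)/3) dx. Term by term:
  ∫_0^3 2*π*cos(π*x/3)/3 dx = 0;  ∫_0^3 -π*x^2*cos(π*x/3)/3 dx = 18/π.
Sum: 0 + 18/π = 18/π.
So LHS = 18/π.
∫_0^3 v(x) φ(x) dx = ∫_0^3 (-2*x*sin(π*x/3)) dx. Term by term:
  ∫_0^3 -2*x*sin(π*x/3) dx = -18/π.
So RHS = -∫_0^3 v(x) φ(x) dx = 18/π.
LHS = RHS, so the identity holds for this test φ.
Moreover u is smooth here and v(x) = u'(x) = -2*x pointwise, so the identity holds for every test function. Hence v is the weak derivative of u.


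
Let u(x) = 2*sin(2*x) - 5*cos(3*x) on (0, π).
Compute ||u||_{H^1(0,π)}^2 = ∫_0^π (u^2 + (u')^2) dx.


||u||_{H^1(0,π)}^2 = 160 + 135*π

u'(x) = 15*sin(3*x) + 4*cos(2*x).
Expand u² and (u')² and integrate term by term on (0, π), using: for integers n ≥ 1, ∫_0^π sin²(nx) dx = ∫_0^π cos²(nx) dx = π/2; for n ≠ n', ∫_0^π sin(nx)sin(n'x) dx = ∫_0^π cos(nx)cos(n'x) dx = 0; and by product-to-sum, ∫_0^π sin(nx)cos(n'x) dx = ½∫_0^π [sin((n+n')x) + sin((n−n')x)] dx, which is 0 when n+n' is even and 2n/(n²−n'²) when n+n' is odd (it need not vanish on (0, π)).
  u² squared terms: (-5)²·∫cos(3x)² dx = 25·π/2 = 25*π/2;  (2)²·∫sin(2x)² dx = 4·π/2 = 2*π.
  u² cross terms: 2·(-5)·(2)·∫cos(3x)·sin(2x) dx = -20·(-4/5) = 16.
  So ∫_0^π u² dx = 25*π/2 + 2*π + 16 = 16 + 29*π/2.
  (u')² squared terms: (4)²·∫cos(2x)² dx = 16·π/2 = 8*π;  (15)²·∫sin(3x)² dx = 225·π/2 = 225*π/2.
  (u')² cross terms: 2·(4)·(15)·∫cos(2x)·sin(3x) dx = 120·(6/5) = 144.
  So ∫_0^π (u')² dx = 8*π + 225*π/2 + 144 = 144 + 241*π/2.
||u||_{H^1}^2 = (16 + 29*π/2) + (144 + 241*π/2) = 160 + 135*π.


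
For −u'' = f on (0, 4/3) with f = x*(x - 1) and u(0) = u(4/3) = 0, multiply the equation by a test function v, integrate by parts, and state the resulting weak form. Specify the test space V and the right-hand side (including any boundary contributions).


V = H^1_0(0, 4/3) (so v(0) = v(4/3) = 0); weak form: ∫_0^4/3 u'v' dx = ∫_0^4/3 (x*(x - 1)) v dx for all v ∈ V.

Multiply both sides by a test function v and integrate from 0 to 4/3:
  ∫_0^4/3 −u''(x) v(x) dx = ∫_0^4/3 f(x) v(x) dx.
Integrate the LHS by parts once:
  ∫_0^4/3 −u'' v dx = −[u'(x) v(x)]_0^4/3 + ∫_0^4/3 u'(x) v'(x) dx.
Thus ∫_0^4/3 u'(x) v'(x) dx = ∫_0^4/3 f(x) v(x) dx + [u'(x) v(x)]_0^4/3.
Choose V so that boundary terms are either known or forced to vanish.
u is Dirichlet: u(0) = u(4/3) = 0. Let V = H^1_0(0, 4/3); then v(0) = v(4/3) = 0, and [u' v]_0^4/3 = 0.
Weak formulation: find u (satisfying any essential BC) such that ∫_0^4/3 u'(x) v'(x) dx = ∫_0^4/3 f v dx for all v ∈ V.
Substituting f(x) = x*(x - 1), the right-hand side is ∫_0^4/3 (x*(x - 1)) v dx.


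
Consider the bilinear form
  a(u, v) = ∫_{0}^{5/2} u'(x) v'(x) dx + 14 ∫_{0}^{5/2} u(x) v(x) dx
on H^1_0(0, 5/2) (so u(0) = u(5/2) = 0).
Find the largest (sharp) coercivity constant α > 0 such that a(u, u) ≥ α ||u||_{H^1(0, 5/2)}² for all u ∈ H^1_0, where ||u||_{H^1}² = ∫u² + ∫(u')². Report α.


α = 1

Coercivity of a(·,·) on H^1_0(0, 5/2) means a(u, u) ≥ α ||u||_{H^1}² for every u ∈ H^1_0.
The interval has length L = 5/2, and Poincaré/coercivity depend only on L. Here a(u, u) = ∫(u')² + (14)·∫u².
Here c = 14 ≥ 1, so a(u,u) = ∫(u')² + c∫u² ≥ ∫(u')² + ∫u² = ||u||_{H^1}², i.e. α = 1 works. No larger α is possible: a(u,u) ≥ α||u||_{H^1}² means (1−α)∫(u')² ≥ (α−c)∫u², and for the modes u_n = sin(nπ(x−x₀)/L) (x₀ the left endpoint) one has ∫u_n²/∫(u_n')² = (L/(nπ))² → 0, so a(u_n,u_n)/||u_n||_{H^1}² → 1. Hence the optimal constant is α = 1.
Therefore α = 1.
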